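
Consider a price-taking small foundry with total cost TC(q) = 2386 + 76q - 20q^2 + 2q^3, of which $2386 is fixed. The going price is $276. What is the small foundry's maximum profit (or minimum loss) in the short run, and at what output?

Profit = -$386 at q = 10

AVC = 76 - 20q + 2q^2 has its minimum $26 at q = 5; price $276 clears that bar, so the firm operates.
With MC = 76 - 40q + 6q^2, P = MC on the upward-sloping part at q* = 10.
TR = 276·10 = 2760. TC = 2386 + 760 = 3146. Profit = 2760 − 3146 = -$386.
Shutting down would mean losing the fixed cost of $2386, so operating at a loss of $386 is better by $2000.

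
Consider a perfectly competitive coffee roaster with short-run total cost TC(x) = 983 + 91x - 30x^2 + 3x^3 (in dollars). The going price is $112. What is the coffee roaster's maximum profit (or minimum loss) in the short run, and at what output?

Profit = -$395 at x = 7

AVC = 91 - 30x + 3x^2 has its minimum $16 at x = 5; price $112 clears that bar, so the firm operates.
With MC = 91 - 60x + 9x^2, P = MC on the upward-sloping part at x* = 7.
TR = 112·7 = 784. TC = 983 + 196 = 1179. Profit = 784 − 1179 = -$395.
That loss of $395 beats the $983 the firm would lose by shutting down; producing recovers $588 of fixed cost.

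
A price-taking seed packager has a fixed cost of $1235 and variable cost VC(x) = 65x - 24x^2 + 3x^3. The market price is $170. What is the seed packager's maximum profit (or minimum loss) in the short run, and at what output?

Profit = -$353 at x = 7

AVC = 65 - 24x + 3x^2; min AVC = $17 at x = 4. Since P = $170 ≥ min AVC, the firm produces.
With MC = 65 - 48x + 9x^2, P = MC on the upward-sloping part at x* = 7.
TR = 170·7 = 1190. TC = 1235 + 308 = 1543. Profit = 1190 − 1543 = -$353.
That loss of $353 beats the $1235 the firm would lose by shutting down; producing recovers $882 of fixed cost.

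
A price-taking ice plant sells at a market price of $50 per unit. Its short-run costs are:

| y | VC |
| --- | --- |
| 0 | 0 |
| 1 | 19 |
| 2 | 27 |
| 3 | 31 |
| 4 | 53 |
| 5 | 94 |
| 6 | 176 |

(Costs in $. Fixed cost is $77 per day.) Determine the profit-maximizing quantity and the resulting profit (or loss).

Compute π = P·y − TC at each output: y=0: -77; y=1: -46; y=2: -4; y=3: 42; y=4: 70; y=5: 79; y=6: 47.
Profit is maximized at y = 5. AVC there is 94/5 = $18.80 ≤ P, so producing beats shutting down (which would give -$77).

y = 5; profit = $79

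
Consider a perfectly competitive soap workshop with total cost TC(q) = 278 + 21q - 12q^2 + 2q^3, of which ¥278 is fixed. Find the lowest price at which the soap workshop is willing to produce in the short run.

The shutdown price is the minimum of AVC. VC = 21q - 12q^2 + 2q^3, so AVC = 21 - 12q + 2q^2.
dAVC/dq = -12 + 4q = 0 gives q = 3. min AVC = 21 - 12·3 + 2·3^2 = 3.
So the shutdown price is ¥3.

¥3 per unit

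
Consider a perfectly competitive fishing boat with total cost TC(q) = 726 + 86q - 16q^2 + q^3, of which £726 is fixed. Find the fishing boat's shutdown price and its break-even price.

Shutdown price = min AVC. AVC = 86 - 16q + q^2, with vertex at q = 8 and minimum £22.
ATC = 726/q + 86 - 16q + q^2. Setting dATC/dq = −726/q^2 − 16 + 2q = 0 gives q = 11 (since 2·11^3 − 16·11^2 = 726).
min ATC = 726/11 + 86 − 16·11 + 11^2 = £97. That is the break-even price.
Between these two prices the firm operates at a loss; above £97 it earns a profit.

Shutdown price = £22; break-even price = £97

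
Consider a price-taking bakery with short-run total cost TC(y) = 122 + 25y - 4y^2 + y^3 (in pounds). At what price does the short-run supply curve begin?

Short-run supply begins at min AVC. From VC = 25y - 4y^2 + y^3, AVC = 25 - 4y + y^2.
At the minimum of AVC, MC = AVC. MC = 25 - 8y + 3y^2; setting MC = AVC gives 2y^2 - 4y = 0, so y = 2. min AVC = 21.
So the shutdown price is £21.

£21 per unit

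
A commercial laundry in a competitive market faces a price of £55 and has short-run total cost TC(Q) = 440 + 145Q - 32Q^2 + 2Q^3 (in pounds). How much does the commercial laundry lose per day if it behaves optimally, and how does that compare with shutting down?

Profit = -£116 at Q = 9

AVC = 145 - 32Q + 2Q^2 has its minimum £17 at Q = 8; price £55 clears that bar, so the firm operates.
With MC = 145 - 64Q + 6Q^2, P = MC on the upward-sloping part at Q* = 9.
TR = 55·9 = 495. TC = 440 + 171 = 611. Profit = 495 − 611 = -£116.
By producing, the firm covers all variable cost plus £324 of fixed cost; shutting down would lose the full £440.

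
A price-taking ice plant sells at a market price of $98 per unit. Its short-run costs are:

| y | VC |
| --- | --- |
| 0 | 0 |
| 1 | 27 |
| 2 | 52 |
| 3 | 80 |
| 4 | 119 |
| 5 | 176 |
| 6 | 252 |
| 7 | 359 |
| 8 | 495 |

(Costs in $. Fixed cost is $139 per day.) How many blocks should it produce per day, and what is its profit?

y = 6; profit = $197

Tabulate TR − TC: y=0: -139; y=1: -68; y=2: 5; y=3: 75; y=4: 134; y=5: 175; y=6: 197; y=7: 188; y=8: 150.
Profit is maximized at y = 6. AVC there is 252/6 = $42 ≤ P, so producing beats shutting down (which would give -$139).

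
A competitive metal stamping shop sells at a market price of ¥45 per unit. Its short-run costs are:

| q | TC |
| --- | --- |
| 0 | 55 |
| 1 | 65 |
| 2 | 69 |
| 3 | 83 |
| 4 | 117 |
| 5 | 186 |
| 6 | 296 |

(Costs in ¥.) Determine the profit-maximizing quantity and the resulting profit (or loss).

q = 4; profit = ¥63

Profit at each row (π = 45q − TC): q=0: -55; q=1: -20; q=2: 21; q=3: 52; q=4: 63; q=5: 39; q=6: -26.
Profit is maximized at q = 4. AVC there is 62/4 = ¥15.50 ≤ P, so producing beats shutting down (which would give -¥55).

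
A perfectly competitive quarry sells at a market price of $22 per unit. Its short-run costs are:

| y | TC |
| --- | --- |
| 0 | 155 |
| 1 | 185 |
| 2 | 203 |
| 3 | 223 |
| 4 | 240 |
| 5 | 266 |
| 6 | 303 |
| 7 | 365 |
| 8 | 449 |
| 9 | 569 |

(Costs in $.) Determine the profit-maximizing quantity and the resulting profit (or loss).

Compute π = P·y − TC at each output: y=0: -155; y=1: -163; y=2: -159; y=3: -157; y=4: -152; y=5: -156; y=6: -171; y=7: -211; y=8: -273; y=9: -371.
Profit is maximized at y = 4. AVC there is 85/4 = $21.25 ≤ P, so producing beats shutting down (which would give -$155).

y = 4; profit = -$152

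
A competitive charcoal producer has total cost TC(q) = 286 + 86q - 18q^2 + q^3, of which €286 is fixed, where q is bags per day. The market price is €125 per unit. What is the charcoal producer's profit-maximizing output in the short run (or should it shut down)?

Produce at q = 13

From TC, MC = TC'(q) = 86 - 36q + 3q^2 and AVC = VC/q = 86 - 18q + q^2.
The AVC parabola has its vertex at q = 18/2 = 9, where AVC = 86 - 18·9 + 9^2 = €5.
Since P = €125 ≥ min AVC = €5, price covers variable cost and the firm should produce.
P = MC gives -39 - 36q + 3q^2 = 0, with roots -1 and 13. Take the larger (rising MC): q* = 13.
Check: AVC at q = 13 is €21 ≤ P, so revenue covers variable cost.
Profit = P·q − TC = 125·13 − 559 = €1066.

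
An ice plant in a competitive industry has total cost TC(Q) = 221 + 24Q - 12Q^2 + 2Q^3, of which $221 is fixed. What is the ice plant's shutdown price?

$6 per unit

The firm shuts down when price falls below the minimum of average variable cost. AVC = VC/Q = 24 - 12Q + 2Q^2.
At the minimum of AVC, MC = AVC. MC = 24 - 24Q + 6Q^2; setting MC = AVC gives 4Q^2 - 12Q = 0, so Q = 3. min AVC = 6.
The firm shuts down for any P below $6.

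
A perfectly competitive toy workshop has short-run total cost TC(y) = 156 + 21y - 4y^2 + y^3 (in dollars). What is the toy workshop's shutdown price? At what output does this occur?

Short-run supply begins at min AVC. From VC = 21y - 4y^2 + y^3, AVC = 21 - 4y + y^2.
At the minimum of AVC, MC = AVC. MC = 21 - 8y + 3y^2; setting MC = AVC gives 2y^2 - 4y = 0, so y = 2. min AVC = 17.
The firm shuts down for any P below $17.

$17 per unit, at y = 2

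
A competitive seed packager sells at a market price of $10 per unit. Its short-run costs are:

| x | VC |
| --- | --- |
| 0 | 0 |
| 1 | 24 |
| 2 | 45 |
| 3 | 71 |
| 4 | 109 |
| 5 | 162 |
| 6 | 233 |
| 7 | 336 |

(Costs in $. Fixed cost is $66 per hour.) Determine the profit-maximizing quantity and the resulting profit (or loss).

Profit at each row (π = 10x − TC): x=0: -66; x=1: -80; x=2: -91; x=3: -107; x=4: -135; x=5: -178; x=6: -239; x=7: -332.
Profit is highest at x = 0. Equivalently, the lowest AVC in the table is 45/2 ≈ $22.50 at x = 2, and P = $10 falls below it — price never covers variable cost, so the firm shuts down and loses only its fixed cost.

x = 0 (shut down); profit = -$66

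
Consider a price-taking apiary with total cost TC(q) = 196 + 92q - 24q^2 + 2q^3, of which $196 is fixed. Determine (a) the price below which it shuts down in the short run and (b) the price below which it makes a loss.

Shutdown price = min AVC. AVC = 92 - 24q + 2q^2, with vertex at q = 6 and minimum $20.
ATC = 196/q + 92 - 24q + 2q^2. Setting dATC/dq = −196/q^2 − 24 + 4q = 0 gives q = 7 (since 4·7^3 − 24·7^2 = 196).
min ATC = 196/7 + 92 − 24·7 + 2·7^2 = $50. That is the break-even price.
Between these two prices the firm operates at a loss; above $50 it earns a profit.

Shutdown price = $20; break-even price = $50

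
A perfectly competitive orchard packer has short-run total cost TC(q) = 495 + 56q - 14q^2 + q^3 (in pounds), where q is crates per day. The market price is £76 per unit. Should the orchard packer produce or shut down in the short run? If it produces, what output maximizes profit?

Produce at q = 10

From TC, MC = TC'(q) = 56 - 28q + 3q^2 and AVC = VC/q = 56 - 14q + q^2.
AVC hits its minimum where MC = AVC, at q = 7, giving min AVC = 56 - 14·7 + 7^2 = £7.
Because £76 ≥ £7, revenue can cover variable cost; the firm operates.
Solving P = MC: -20 - 28q + 3q^2 = 0 ⇒ q = -2/3 or 10. On the upward-sloping branch, q* = 10.
Check: AVC at q = 10 is £16 ≤ P, so revenue covers variable cost.
Profit = P·q − TC = 76·10 − 655 = £105.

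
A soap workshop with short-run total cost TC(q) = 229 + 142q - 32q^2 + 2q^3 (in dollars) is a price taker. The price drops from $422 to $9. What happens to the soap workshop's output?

AVC = 142 - 32q + 2q^2, minimized at q = 8 where min AVC = $14. MC = 142 - 64q + 6q^2.
At P = $422 ≥ min AVC, set P = MC on the rising branch: q = 14.
At P = $9 < min AVC = $14, price no longer covers variable cost at any output, so the firm shuts down: q = 0.

Output falls from 14 to 0 (the firm shuts down)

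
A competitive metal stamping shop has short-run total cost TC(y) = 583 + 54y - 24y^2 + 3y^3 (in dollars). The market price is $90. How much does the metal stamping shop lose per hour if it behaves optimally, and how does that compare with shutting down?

Profit = -$151 at y = 6

AVC = 54 - 24y + 3y^2; min AVC = $6 at y = 4. Since P = $90 ≥ min AVC, the firm produces.
MC = 54 - 48y + 9y^2. Setting P = MC and taking the root on the rising branch gives y* = 6.
TR = 90·6 = 540. TC = 583 + 108 = 691. Profit = 540 − 691 = -$151.
That loss of $151 beats the $583 the firm would lose by shutting down; producing recovers $432 of fixed cost.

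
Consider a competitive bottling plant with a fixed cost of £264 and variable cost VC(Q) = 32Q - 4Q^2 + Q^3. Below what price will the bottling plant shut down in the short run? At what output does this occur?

£28 per unit, at Q = 2

The shutdown price is the minimum of AVC. VC = 32Q - 4Q^2 + Q^3, so AVC = 32 - 4Q + Q^2.
At the minimum of AVC, MC = AVC. MC = 32 - 8Q + 3Q^2; setting MC = AVC gives 2Q^2 - 4Q = 0, so Q = 2. min AVC = 28.
The firm shuts down for any P below £28.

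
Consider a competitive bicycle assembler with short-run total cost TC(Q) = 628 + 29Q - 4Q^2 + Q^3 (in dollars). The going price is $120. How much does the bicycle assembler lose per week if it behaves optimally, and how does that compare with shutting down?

AVC = 29 - 4Q + Q^2 has its minimum $25 at Q = 2; price $120 clears that bar, so the firm operates.
MC = 29 - 8Q + 3Q^2. Setting P = MC and taking the root on the rising branch gives Q* = 7.
TR = 120·7 = 840. TC = 628 + 350 = 978. Profit = 840 − 978 = -$138.
Shutting down would mean losing the fixed cost of $628, so operating at a loss of $138 is better by $490.

Profit = -$138 at Q = 7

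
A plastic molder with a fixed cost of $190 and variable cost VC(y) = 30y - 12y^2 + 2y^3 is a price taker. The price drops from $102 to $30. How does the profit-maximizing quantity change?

MC = 30 - 24y + 6y^2; the shutdown threshold is min AVC = $12 (at y = 3).
With P = $102 above the shutdown price, P = MC gives y = 6.
At P = $30 ≥ min AVC, set P = MC: y = 4. The firm stays open but cuts output.

Output falls from 6 to 4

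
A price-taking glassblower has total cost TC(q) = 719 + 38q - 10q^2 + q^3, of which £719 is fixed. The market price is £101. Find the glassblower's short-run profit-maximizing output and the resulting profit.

Profit = -£71 at q = 9

AVC = 38 - 10q + q^2; min AVC = £13 at q = 5. Since P = £101 ≥ min AVC, the firm produces.
MC = 38 - 20q + 3q^2. Setting P = MC and taking the root on the rising branch gives q* = 9.
TR = 101·9 = 909. TC = 719 + 261 = 980. Profit = 909 − 980 = -£71.
By producing, the firm covers all variable cost plus £648 of fixed cost; shutting down would lose the full £719.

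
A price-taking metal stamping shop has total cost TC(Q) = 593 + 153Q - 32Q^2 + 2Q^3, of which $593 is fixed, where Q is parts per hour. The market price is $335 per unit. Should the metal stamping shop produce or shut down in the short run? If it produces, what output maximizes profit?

Variable cost is VC = 153Q - 32Q^2 + 2Q^3, so AVC = VC/Q = 153 - 32Q + 2Q^2 and MC = dTC/dQ = 153 - 64Q + 6Q^2.
The AVC parabola has its vertex at Q = 32/4 = 8, where AVC = 153 - 32·8 + 2·8^2 = $25.
P = $335 exceeds min AVC = $25, so the firm stays open.
P = MC gives -182 - 64Q + 6Q^2 = 0, with roots -7/3 and 13. Take the larger (rising MC): Q* = 13.
Check: AVC at Q = 13 is $75 ≤ P, so revenue covers variable cost.
Profit = P·Q − TC = 335·13 − 1568 = $2787.

Produce at Q = 13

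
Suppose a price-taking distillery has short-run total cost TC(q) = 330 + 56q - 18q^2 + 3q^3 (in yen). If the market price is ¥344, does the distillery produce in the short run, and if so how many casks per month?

Produce at q = 8

Variable cost is VC = 56q - 18q^2 + 3q^3, so AVC = VC/q = 56 - 18q + 3q^2 and MC = dTC/dq = 56 - 36q + 9q^2.
The AVC parabola has its vertex at q = 18/6 = 3, where AVC = 56 - 18·3 + 3·3^2 = ¥29.
P = ¥344 exceeds min AVC = ¥29, so the firm stays open.
Solving P = MC: -288 - 36q + 9q^2 = 0 ⇒ q = -4 or 8. On the upward-sloping branch, q* = 8.
Check: AVC at q = 8 is ¥104 ≤ P, so revenue covers variable cost.
Profit = P·q − TC = 344·8 − 1162 = ¥1590.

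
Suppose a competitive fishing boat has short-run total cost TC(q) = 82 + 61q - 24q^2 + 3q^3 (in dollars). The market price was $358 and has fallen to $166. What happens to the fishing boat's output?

Output falls from 9 to 7

MC = 61 - 48q + 9q^2; the shutdown threshold is min AVC = $13 (at q = 4).
At P = $358 ≥ min AVC, set P = MC on the rising branch: q = 9.
At P = $166 ≥ min AVC, set P = MC: q = 7. The firm stays open but cuts output.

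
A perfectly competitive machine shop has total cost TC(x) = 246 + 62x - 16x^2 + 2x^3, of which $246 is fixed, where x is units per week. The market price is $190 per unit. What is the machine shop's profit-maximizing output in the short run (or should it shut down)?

Variable cost is VC = 62x - 16x^2 + 2x^3, so AVC = VC/x = 62 - 16x + 2x^2 and MC = dTC/dx = 62 - 32x + 6x^2.
AVC is minimized where dAVC/dx = -16 + 4x = 0, at x = 4; min AVC = 62 - 16·4 + 2·4^2 = $30.
P = $190 exceeds min AVC = $30, so the firm stays open.
Set P = MC: 190 = 62 - 32x + 6x^2 → -128 - 32x + 6x^2 = 0. The roots are x = -8/3 and x = 8; the profit-maximizing output is on the rising part of MC, so x* = 8.
Check: AVC at x = 8 is $62 ≤ P, so revenue covers variable cost.
Profit = P·x − TC = 190·8 − 742 = $778.

Produce at x = 8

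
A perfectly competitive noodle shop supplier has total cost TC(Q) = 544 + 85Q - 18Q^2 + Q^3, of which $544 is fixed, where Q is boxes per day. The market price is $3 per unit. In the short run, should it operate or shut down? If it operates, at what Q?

Shut down

Variable cost is VC = 85Q - 18Q^2 + Q^3, so AVC = VC/Q = 85 - 18Q + Q^2 and MC = dTC/dQ = 85 - 36Q + 3Q^2.
The AVC parabola has its vertex at Q = 18/2 = 9, where AVC = 85 - 18·9 + 9^2 = $4.
P = $3 lies below min AVC = $4; no output level covers variable cost.
The firm minimizes its loss by shutting down and losing only its fixed cost of $544.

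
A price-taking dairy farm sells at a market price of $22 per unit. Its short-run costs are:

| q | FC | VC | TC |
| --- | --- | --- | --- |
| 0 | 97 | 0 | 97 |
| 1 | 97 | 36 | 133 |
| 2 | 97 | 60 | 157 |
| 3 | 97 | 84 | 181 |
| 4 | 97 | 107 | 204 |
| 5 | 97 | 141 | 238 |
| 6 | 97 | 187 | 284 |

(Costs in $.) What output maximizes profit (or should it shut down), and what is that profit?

q = 0 (shut down); profit = -$97

Compute π = P·q − TC at each output: q=0: -97; q=1: -111; q=2: -113; q=3: -115; q=4: -116; q=5: -128; q=6: -152.
Profit is highest at q = 0. Equivalently, the lowest AVC in the table is 107/4 ≈ $26.75 at q = 4, and P = $22 falls below it — price never covers variable cost, so the firm shuts down and loses only its fixed cost.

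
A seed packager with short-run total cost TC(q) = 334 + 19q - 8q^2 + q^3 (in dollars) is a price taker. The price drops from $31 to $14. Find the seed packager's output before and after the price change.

Output falls from 6 to 5

AVC = 19 - 8q + q^2, minimized at q = 4 where min AVC = $3. MC = 19 - 16q + 3q^2.
With P = $31 above the shutdown price, P = MC gives q = 6.
At P = $14 ≥ min AVC, set P = MC: q = 5. The firm stays open but cuts output.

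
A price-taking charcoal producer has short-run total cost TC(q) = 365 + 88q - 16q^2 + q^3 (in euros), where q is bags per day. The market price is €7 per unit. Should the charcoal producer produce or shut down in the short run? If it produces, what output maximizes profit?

Variable cost is VC = 88q - 16q^2 + q^3, so AVC = VC/q = 88 - 16q + q^2 and MC = dTC/dq = 88 - 32q + 3q^2.
AVC is minimized where dAVC/dq = -16 + 2q = 0, at q = 8; min AVC = 88 - 16·8 + 8^2 = €24.
With P < min AVC (€7 < €24), every unit sold adds to the loss.
Shutting down limits the loss to fixed cost, €365.

Shut down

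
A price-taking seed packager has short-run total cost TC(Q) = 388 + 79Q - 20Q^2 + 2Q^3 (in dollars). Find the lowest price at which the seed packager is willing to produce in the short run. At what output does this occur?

$29 per unit, at Q = 5

The shutdown price is the minimum of AVC. VC = 79Q - 20Q^2 + 2Q^3, so AVC = 79 - 20Q + 2Q^2.
dAVC/dQ = -20 + 4Q = 0 gives Q = 5. min AVC = 79 - 20·5 + 2·5^2 = 29.
So the shutdown price is $29.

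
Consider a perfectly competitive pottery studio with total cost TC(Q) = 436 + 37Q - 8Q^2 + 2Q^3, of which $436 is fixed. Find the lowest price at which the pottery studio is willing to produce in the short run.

Short-run supply begins at min AVC. From VC = 37Q - 8Q^2 + 2Q^3, AVC = 37 - 8Q + 2Q^2.
dAVC/dQ = -8 + 4Q = 0 gives Q = 2. min AVC = 37 - 8·2 + 2·2^2 = 29.
For P < $29 the firm produces nothing.

$29 per unit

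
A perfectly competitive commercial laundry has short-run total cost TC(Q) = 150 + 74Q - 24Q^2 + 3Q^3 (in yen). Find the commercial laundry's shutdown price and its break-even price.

Shutdown price = min AVC. AVC = 74 - 24Q + 3Q^2, with vertex at Q = 4 and minimum ¥26.
ATC = 150/Q + 74 - 24Q + 3Q^2. Setting dATC/dQ = −150/Q^2 − 24 + 6Q = 0 gives Q = 5 (since 6·5^3 − 24·5^2 = 150).
min ATC = 150/5 + 74 − 24·5 + 3·5^2 = ¥59. That is the break-even price.
For ¥26 ≤ P < ¥59 the firm produces at a loss; below ¥26 it shuts down.

Shutdown price = ¥26; break-even price = ¥59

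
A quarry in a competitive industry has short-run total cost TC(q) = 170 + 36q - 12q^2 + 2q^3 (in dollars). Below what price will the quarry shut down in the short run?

Short-run supply begins at min AVC. From VC = 36q - 12q^2 + 2q^3, AVC = 36 - 12q + 2q^2.
dAVC/dq = -12 + 4q = 0 gives q = 3. min AVC = 36 - 12·3 + 2·3^2 = 18.
For P < $18 the firm produces nothing.

$18 per unit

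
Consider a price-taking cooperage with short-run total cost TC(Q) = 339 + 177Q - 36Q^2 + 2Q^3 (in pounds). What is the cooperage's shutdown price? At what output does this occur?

The shutdown price is the minimum of AVC. VC = 177Q - 36Q^2 + 2Q^3, so AVC = 177 - 36Q + 2Q^2.
At the minimum of AVC, MC = AVC. MC = 177 - 72Q + 6Q^2; setting MC = AVC gives 4Q^2 - 36Q = 0, so Q = 9. min AVC = 15.
The firm shuts down for any P below £15.

£15 per unit, at Q = 9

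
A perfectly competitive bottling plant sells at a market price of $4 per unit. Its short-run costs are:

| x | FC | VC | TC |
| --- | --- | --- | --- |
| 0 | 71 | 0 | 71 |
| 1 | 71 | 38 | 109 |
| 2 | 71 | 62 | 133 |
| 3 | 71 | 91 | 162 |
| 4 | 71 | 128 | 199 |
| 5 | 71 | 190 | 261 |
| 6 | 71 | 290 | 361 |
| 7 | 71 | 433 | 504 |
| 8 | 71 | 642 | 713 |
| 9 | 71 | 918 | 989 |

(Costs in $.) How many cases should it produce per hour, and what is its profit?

x = 0 (shut down); profit = -$71

Compute π = P·x − TC at each output: x=0: -71; x=1: -105; x=2: -125; x=3: -150; x=4: -183; x=5: -241; x=6: -337; x=7: -476; x=8: -681; x=9: -953.
Profit is highest at x = 0. Equivalently, the lowest AVC in the table is 91/3 ≈ $30.33 at x = 3, and P = $4 falls below it — price never covers variable cost, so the firm shuts down and loses only its fixed cost.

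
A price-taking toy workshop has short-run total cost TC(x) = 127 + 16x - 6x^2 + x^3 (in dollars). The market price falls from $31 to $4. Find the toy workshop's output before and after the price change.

AVC = 16 - 6x + x^2, minimized at x = 3 where min AVC = $7. MC = 16 - 12x + 3x^2.
At P = $31 ≥ min AVC, set P = MC on the rising branch: x = 5.
At P = $4 < min AVC = $7, price no longer covers variable cost at any output, so the firm shuts down: x = 0.

Output falls from 5 to 0 (the firm shuts down)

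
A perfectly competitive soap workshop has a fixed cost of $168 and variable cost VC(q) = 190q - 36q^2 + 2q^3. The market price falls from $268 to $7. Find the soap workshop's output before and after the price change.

MC = 190 - 72q + 6q^2; the shutdown threshold is min AVC = $28 (at q = 9).
With P = $268 above the shutdown price, P = MC gives q = 13.
At P = $7 < min AVC = $28, price no longer covers variable cost at any output, so the firm shuts down: q = 0.

Output falls from 13 to 0 (the firm shuts down)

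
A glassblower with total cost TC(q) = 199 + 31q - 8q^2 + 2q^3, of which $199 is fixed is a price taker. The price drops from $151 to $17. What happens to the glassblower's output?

Output falls from 6 to 0 (the firm shuts down)

AVC = 31 - 8q + 2q^2, minimized at q = 2 where min AVC = $23. MC = 31 - 16q + 6q^2.
With P = $151 above the shutdown price, P = MC gives q = 6.
At P = $17 < min AVC = $23, price no longer covers variable cost at any output, so the firm shuts down: q = 0.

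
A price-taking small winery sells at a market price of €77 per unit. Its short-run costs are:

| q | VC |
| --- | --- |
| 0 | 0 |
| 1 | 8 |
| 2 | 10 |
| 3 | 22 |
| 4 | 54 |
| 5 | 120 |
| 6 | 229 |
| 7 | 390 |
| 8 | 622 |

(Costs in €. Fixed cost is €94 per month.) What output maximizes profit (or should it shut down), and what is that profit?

q = 5; profit = €171

Tabulate TR − TC: q=0: -94; q=1: -25; q=2: 50; q=3: 115; q=4: 160; q=5: 171; q=6: 139; q=7: 55; q=8: -100.
Profit is maximized at q = 5. AVC there is 120/5 = €24 ≤ P, so producing beats shutting down (which would give -€94).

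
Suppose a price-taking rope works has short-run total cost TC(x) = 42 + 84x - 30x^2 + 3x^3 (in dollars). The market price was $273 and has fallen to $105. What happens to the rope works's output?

Output falls from 9 to 7

MC = 84 - 60x + 9x^2; the shutdown threshold is min AVC = $9 (at x = 5).
At P = $273 ≥ min AVC, set P = MC on the rising branch: x = 9.
At P = $105 ≥ min AVC, set P = MC: x = 7. The firm stays open but cuts output.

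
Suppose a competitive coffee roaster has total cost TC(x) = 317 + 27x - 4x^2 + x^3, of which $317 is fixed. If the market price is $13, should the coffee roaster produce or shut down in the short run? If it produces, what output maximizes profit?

Variable cost is VC = 27x - 4x^2 + x^3, so AVC = VC/x = 27 - 4x + x^2 and MC = dTC/dx = 27 - 8x + 3x^2.
AVC hits its minimum where MC = AVC, at x = 2, giving min AVC = 27 - 4·2 + 2^2 = $23.
With P < min AVC ($13 < $23), every unit sold adds to the loss.
Best response: produce nothing and absorb the $317 fixed cost.

Shut down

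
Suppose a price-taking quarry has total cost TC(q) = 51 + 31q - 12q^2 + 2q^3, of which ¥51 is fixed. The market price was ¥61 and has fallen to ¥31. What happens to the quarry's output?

AVC = 31 - 12q + 2q^2, minimized at q = 3 where min AVC = ¥13. MC = 31 - 24q + 6q^2.
At P = ¥61 ≥ min AVC, set P = MC on the rising branch: q = 5.
At P = ¥31 ≥ min AVC, set P = MC: q = 4. The firm stays open but cuts output.

Output falls from 5 to 4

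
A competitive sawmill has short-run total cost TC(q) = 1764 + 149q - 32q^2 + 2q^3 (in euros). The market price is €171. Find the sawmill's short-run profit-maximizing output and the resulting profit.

Profit = -€312 at q = 11

AVC = 149 - 32q + 2q^2; min AVC = €21 at q = 8. Since P = €171 ≥ min AVC, the firm produces.
MC = 149 - 64q + 6q^2. Setting P = MC and taking the root on the rising branch gives q* = 11.
TR = 171·11 = 1881. TC = 1764 + 429 = 2193. Profit = 1881 − 2193 = -€312.
By producing, the firm covers all variable cost plus €1452 of fixed cost; shutting down would lose the full €1764.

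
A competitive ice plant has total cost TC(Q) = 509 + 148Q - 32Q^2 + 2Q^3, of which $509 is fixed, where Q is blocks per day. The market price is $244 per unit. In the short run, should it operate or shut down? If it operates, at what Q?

Strip out fixed cost: VC = 148Q - 32Q^2 + 2Q^3. Then AVC = 148 - 32Q + 2Q^2 and MC = 148 - 64Q + 6Q^2.
AVC hits its minimum where MC = AVC, at Q = 8, giving min AVC = 148 - 32·8 + 2·8^2 = $20.
Since P = $244 ≥ min AVC = $20, price covers variable cost and the firm should produce.
Set P = MC: 244 = 148 - 64Q + 6Q^2 → -96 - 64Q + 6Q^2 = 0. The roots are Q = -4/3 and Q = 12; the profit-maximizing output is on the rising part of MC, so Q* = 12.
Check: AVC at Q = 12 is $52 ≤ P, so revenue covers variable cost.
Profit = P·Q − TC = 244·12 − 1133 = $1795.

Produce at Q = 12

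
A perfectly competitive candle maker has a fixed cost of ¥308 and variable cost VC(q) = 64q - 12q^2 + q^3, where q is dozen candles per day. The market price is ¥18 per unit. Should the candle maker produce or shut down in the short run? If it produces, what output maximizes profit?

Shut down

Variable cost is VC = 64q - 12q^2 + q^3, so AVC = VC/q = 64 - 12q + q^2 and MC = dTC/dq = 64 - 24q + 3q^2.
AVC hits its minimum where MC = AVC, at q = 6, giving min AVC = 64 - 12·6 + 6^2 = ¥28.
Since P = ¥18 < min AVC = ¥28, price fails to cover variable cost at any output.
Shutting down limits the loss to fixed cost, ¥308.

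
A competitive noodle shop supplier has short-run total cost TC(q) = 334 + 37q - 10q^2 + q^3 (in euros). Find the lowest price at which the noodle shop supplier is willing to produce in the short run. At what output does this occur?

€12 per unit, at q = 5

The shutdown price is the minimum of AVC. VC = 37q - 10q^2 + q^3, so AVC = 37 - 10q + q^2.
At the minimum of AVC, MC = AVC. MC = 37 - 20q + 3q^2; setting MC = AVC gives 2q^2 - 10q = 0, so q = 5. min AVC = 12.
The firm shuts down for any P below €12.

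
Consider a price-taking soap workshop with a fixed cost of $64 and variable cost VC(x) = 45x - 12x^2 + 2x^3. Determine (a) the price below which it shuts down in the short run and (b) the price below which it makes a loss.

AVC = 45 - 12x + 2x^2; minimized at x = 3, giving min AVC = $27. That is the shutdown price.
ATC = 64/x + 45 - 12x + 2x^2. Setting dATC/dx = −64/x^2 − 12 + 4x = 0 gives x = 4 (since 4·4^3 − 12·4^2 = 64).
min ATC = 64/4 + 45 − 12·4 + 2·4^2 = $45. That is the break-even price.
Between these two prices the firm operates at a loss; above $45 it earns a profit.

Shutdown price = $27; break-even price = $45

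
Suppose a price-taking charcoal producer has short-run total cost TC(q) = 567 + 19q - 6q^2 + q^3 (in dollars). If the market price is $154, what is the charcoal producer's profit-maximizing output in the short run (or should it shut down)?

Strip out fixed cost: VC = 19q - 6q^2 + q^3. Then AVC = 19 - 6q + q^2 and MC = 19 - 12q + 3q^2.
AVC hits its minimum where MC = AVC, at q = 3, giving min AVC = 19 - 6·3 + 3^2 = $10.
Since P = $154 ≥ min AVC = $10, price covers variable cost and the firm should produce.
Solving P = MC: -135 - 12q + 3q^2 = 0 ⇒ q = -5 or 9. On the upward-sloping branch, q* = 9.
Check: AVC at q = 9 is $46 ≤ P, so revenue covers variable cost.
Profit = P·q − TC = 154·9 − 981 = $405.

Produce at q = 9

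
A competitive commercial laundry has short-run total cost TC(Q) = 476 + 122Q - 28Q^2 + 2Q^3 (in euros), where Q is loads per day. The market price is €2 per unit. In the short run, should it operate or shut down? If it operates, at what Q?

Shut down

From TC, MC = TC'(Q) = 122 - 56Q + 6Q^2 and AVC = VC/Q = 122 - 28Q + 2Q^2.
AVC hits its minimum where MC = AVC, at Q = 7, giving min AVC = 122 - 28·7 + 2·7^2 = €24.
Since P = €2 < min AVC = €24, price fails to cover variable cost at any output.
The firm minimizes its loss by shutting down and losing only its fixed cost of €476.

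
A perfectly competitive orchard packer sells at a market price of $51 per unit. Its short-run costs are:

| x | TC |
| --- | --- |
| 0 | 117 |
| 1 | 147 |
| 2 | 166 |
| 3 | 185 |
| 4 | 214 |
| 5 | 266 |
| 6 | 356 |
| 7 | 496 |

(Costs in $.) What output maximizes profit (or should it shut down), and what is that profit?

Compute π = P·x − TC at each output: x=0: -117; x=1: -96; x=2: -64; x=3: -32; x=4: -10; x=5: -11; x=6: -50; x=7: -139.
Profit is maximized at x = 4. AVC there is 97/4 = $24.25 ≤ P, so producing beats shutting down (which would give -$117).

x = 4; profit = -$10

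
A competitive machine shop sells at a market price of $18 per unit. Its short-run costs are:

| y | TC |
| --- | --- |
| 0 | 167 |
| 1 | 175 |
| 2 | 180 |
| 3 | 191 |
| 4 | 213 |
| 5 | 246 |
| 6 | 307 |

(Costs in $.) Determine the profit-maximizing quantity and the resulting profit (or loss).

y = 3; profit = -$137

Tabulate TR − TC: y=0: -167; y=1: -157; y=2: -144; y=3: -137; y=4: -141; y=5: -156; y=6: -199.
Profit is maximized at y = 3. AVC there is 24/3 = $8 ≤ P, so producing beats shutting down (which would give -$167).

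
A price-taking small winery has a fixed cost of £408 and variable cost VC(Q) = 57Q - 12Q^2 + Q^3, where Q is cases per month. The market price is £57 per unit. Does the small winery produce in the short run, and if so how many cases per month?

From TC, MC = TC'(Q) = 57 - 24Q + 3Q^2 and AVC = VC/Q = 57 - 12Q + Q^2.
AVC hits its minimum where MC = AVC, at Q = 6, giving min AVC = 57 - 12·6 + 6^2 = £21.
Since P = £57 ≥ min AVC = £21, price covers variable cost and the firm should produce.
Set P = MC: 57 = 57 - 24Q + 3Q^2 → -24Q + 3Q^2 = 0. The roots are Q = 0 and Q = 8; the profit-maximizing output is on the rising part of MC, so Q* = 8.
Check: AVC at Q = 8 is £25 ≤ P, so revenue covers variable cost.
Profit = P·Q − TC = 57·8 − 608 = -£152, a loss, but smaller than the £408 fixed cost the firm would lose by shutting down.

Produce at Q = 8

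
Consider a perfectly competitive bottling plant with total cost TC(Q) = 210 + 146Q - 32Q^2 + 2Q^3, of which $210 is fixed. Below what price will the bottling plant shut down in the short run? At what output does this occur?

The shutdown price is the minimum of AVC. VC = 146Q - 32Q^2 + 2Q^3, so AVC = 146 - 32Q + 2Q^2.
dAVC/dQ = -32 + 4Q = 0 gives Q = 8. min AVC = 146 - 32·8 + 2·8^2 = 18.
So the shutdown price is $18.

$18 per unit, at Q = 8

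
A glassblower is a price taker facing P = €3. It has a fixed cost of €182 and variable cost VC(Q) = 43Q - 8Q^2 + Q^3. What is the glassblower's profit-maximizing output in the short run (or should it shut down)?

Variable cost is VC = 43Q - 8Q^2 + Q^3, so AVC = VC/Q = 43 - 8Q + Q^2 and MC = dTC/dQ = 43 - 16Q + 3Q^2.
AVC is minimized where dAVC/dQ = -8 + 2Q = 0, at Q = 4; min AVC = 43 - 8·4 + 4^2 = €27.
Since P = €3 < min AVC = €27, price fails to cover variable cost at any output.
The firm minimizes its loss by shutting down and losing only its fixed cost of €182.

Shut down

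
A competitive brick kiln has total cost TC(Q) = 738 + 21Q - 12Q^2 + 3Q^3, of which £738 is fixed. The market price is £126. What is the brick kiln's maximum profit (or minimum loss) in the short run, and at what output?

AVC = 21 - 12Q + 3Q^2 has its minimum £9 at Q = 2; price £126 clears that bar, so the firm operates.
With MC = 21 - 24Q + 9Q^2, P = MC on the upward-sloping part at Q* = 5.
TR = 126·5 = 630. TC = 738 + 180 = 918. Profit = 630 − 918 = -£288.
Shutting down would mean losing the fixed cost of £738, so operating at a loss of £288 is better by £450.

Profit = -£288 at Q = 5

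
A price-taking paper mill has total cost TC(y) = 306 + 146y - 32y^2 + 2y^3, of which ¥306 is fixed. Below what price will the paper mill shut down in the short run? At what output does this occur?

¥18 per unit, at y = 8

The firm shuts down when price falls below the minimum of average variable cost. AVC = VC/y = 146 - 32y + 2y^2.
At the minimum of AVC, MC = AVC. MC = 146 - 64y + 6y^2; setting MC = AVC gives 4y^2 - 32y = 0, so y = 8. min AVC = 18.
The firm shuts down for any P below ¥18.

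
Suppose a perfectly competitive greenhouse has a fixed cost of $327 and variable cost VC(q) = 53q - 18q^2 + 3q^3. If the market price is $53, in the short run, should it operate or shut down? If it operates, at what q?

Strip out fixed cost: VC = 53q - 18q^2 + 3q^3. Then AVC = 53 - 18q + 3q^2 and MC = 53 - 36q + 9q^2.
The AVC parabola has its vertex at q = 18/6 = 3, where AVC = 53 - 18·3 + 3·3^2 = $26.
Since P = $53 ≥ min AVC = $26, price covers variable cost and the firm should produce.
P = MC gives -36q + 9q^2 = 0, with roots 0 and 4. Take the larger (rising MC): q* = 4.
Check: AVC at q = 4 is $29 ≤ P, so revenue covers variable cost.
Profit = P·q − TC = 53·4 − 443 = -$231, a loss, but smaller than the $327 fixed cost the firm would lose by shutting down.

Produce at q = 4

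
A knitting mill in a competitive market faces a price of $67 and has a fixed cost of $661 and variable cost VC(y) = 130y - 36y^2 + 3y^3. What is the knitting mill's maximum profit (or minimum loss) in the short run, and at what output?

Profit = -$367 at y = 7

AVC = 130 - 36y + 3y^2 has its minimum $22 at y = 6; price $67 clears that bar, so the firm operates.
MC = 130 - 72y + 9y^2. Setting P = MC and taking the root on the rising branch gives y* = 7.
TR = 67·7 = 469. TC = 661 + 175 = 836. Profit = 469 − 836 = -$367.
By producing, the firm covers all variable cost plus $294 of fixed cost; shutting down would lose the full $661.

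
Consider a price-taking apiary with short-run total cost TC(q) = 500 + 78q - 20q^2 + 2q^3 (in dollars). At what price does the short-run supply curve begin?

$28 per unit

Short-run supply begins at min AVC. From VC = 78q - 20q^2 + 2q^3, AVC = 78 - 20q + 2q^2.
At the minimum of AVC, MC = AVC. MC = 78 - 40q + 6q^2; setting MC = AVC gives 4q^2 - 20q = 0, so q = 5. min AVC = 28.
So the shutdown price is $28.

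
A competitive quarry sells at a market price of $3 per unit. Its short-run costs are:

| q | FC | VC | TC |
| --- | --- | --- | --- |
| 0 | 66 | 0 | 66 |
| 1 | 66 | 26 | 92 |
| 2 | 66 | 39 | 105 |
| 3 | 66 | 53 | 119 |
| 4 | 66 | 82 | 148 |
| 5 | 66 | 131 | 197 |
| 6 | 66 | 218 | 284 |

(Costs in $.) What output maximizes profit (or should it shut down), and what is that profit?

Profit at each row (π = 3q − TC): q=0: -66; q=1: -89; q=2: -99; q=3: -110; q=4: -136; q=5: -182; q=6: -266.
Profit is highest at q = 0. Equivalently, the lowest AVC in the table is 53/3 ≈ $17.67 at q = 3, and P = $3 falls below it — price never covers variable cost, so the firm shuts down and loses only its fixed cost.

q = 0 (shut down); profit = -$66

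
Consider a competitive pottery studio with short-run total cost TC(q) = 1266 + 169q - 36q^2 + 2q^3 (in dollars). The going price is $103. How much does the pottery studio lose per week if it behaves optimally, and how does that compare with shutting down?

Profit = -$298 at q = 11

AVC = 169 - 36q + 2q^2; min AVC = $7 at q = 9. Since P = $103 ≥ min AVC, the firm produces.
With MC = 169 - 72q + 6q^2, P = MC on the upward-sloping part at q* = 11.
TR = 103·11 = 1133. TC = 1266 + 165 = 1431. Profit = 1133 − 1431 = -$298.
By producing, the firm covers all variable cost plus $968 of fixed cost; shutting down would lose the full $1266.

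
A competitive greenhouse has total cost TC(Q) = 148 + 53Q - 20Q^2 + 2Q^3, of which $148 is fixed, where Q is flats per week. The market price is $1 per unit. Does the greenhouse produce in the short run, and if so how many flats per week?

Strip out fixed cost: VC = 53Q - 20Q^2 + 2Q^3. Then AVC = 53 - 20Q + 2Q^2 and MC = 53 - 40Q + 6Q^2.
AVC is minimized where dAVC/dQ = -20 + 4Q = 0, at Q = 5; min AVC = 53 - 20·5 + 2·5^2 = $3.
P = $1 lies below min AVC = $3; no output level covers variable cost.
Best response: produce nothing and absorb the $148 fixed cost.

Shut down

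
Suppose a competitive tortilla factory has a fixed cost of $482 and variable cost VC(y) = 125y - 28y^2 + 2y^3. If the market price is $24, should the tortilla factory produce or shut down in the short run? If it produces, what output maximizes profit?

Strip out fixed cost: VC = 125y - 28y^2 + 2y^3. Then AVC = 125 - 28y + 2y^2 and MC = 125 - 56y + 6y^2.
AVC is minimized where dAVC/dy = -28 + 4y = 0, at y = 7; min AVC = 125 - 28·7 + 2·7^2 = $27.
P = $24 lies below min AVC = $27; no output level covers variable cost.
Best response: produce nothing and absorb the $482 fixed cost.

Shut down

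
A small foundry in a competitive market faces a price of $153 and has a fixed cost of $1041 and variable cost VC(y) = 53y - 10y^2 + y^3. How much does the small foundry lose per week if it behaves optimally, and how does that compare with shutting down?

AVC = 53 - 10y + y^2 has its minimum $28 at y = 5; price $153 clears that bar, so the firm operates.
With MC = 53 - 20y + 3y^2, P = MC on the upward-sloping part at y* = 10.
TR = 153·10 = 1530. TC = 1041 + 530 = 1571. Profit = 1530 − 1571 = -$41.
That loss of $41 beats the $1041 the firm would lose by shutting down; producing recovers $1000 of fixed cost.

Profit = -$41 at y = 10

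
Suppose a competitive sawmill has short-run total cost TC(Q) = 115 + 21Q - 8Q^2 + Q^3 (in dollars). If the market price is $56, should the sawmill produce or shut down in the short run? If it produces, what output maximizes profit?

Variable cost is VC = 21Q - 8Q^2 + Q^3, so AVC = VC/Q = 21 - 8Q + Q^2 and MC = dTC/dQ = 21 - 16Q + 3Q^2.
AVC hits its minimum where MC = AVC, at Q = 4, giving min AVC = 21 - 8·4 + 4^2 = $5.
Because $56 ≥ $5, revenue can cover variable cost; the firm operates.
Set P = MC: 56 = 21 - 16Q + 3Q^2 → -35 - 16Q + 3Q^2 = 0. The roots are Q = -5/3 and Q = 7; the profit-maximizing output is on the rising part of MC, so Q* = 7.
Check: AVC at Q = 7 is $14 ≤ P, so revenue covers variable cost.
Profit = P·Q − TC = 56·7 − 213 = $179.

Produce at Q = 7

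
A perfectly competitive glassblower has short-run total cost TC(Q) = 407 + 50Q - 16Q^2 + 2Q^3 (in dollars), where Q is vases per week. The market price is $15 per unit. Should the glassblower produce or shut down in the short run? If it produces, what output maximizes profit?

Shut down

Strip out fixed cost: VC = 50Q - 16Q^2 + 2Q^3. Then AVC = 50 - 16Q + 2Q^2 and MC = 50 - 32Q + 6Q^2.
AVC hits its minimum where MC = AVC, at Q = 4, giving min AVC = 50 - 16·4 + 2·4^2 = $18.
With P < min AVC ($15 < $18), every unit sold adds to the loss.
The firm minimizes its loss by shutting down and losing only its fixed cost of $407.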